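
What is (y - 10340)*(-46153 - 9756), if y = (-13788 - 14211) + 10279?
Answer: 1568806540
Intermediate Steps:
y = -17720 (y = -27999 + 10279 = -17720)
(y - 10340)*(-46153 - 9756) = (-17720 - 10340)*(-46153 - 9756) = -28060*(-55909) = 1568806540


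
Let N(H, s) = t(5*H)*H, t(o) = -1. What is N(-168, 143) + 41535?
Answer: 41703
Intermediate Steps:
N(H, s) = -H
N(-168, 143) + 41535 = -1*(-168) + 41535 = 168 + 41535 = 41703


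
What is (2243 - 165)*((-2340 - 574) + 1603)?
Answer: -2724258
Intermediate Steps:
(2243 - 165)*((-2340 - 574) + 1603) = 2078*(-2914 + 1603) = 2078*(-1311) = -2724258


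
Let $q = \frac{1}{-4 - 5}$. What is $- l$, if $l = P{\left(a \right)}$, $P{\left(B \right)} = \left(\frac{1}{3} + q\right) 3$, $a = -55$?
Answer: $- \frac{2}{3} \approx -0.66667$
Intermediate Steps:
$q = - \frac{1}{9}$ ($q = \frac{1}{-9} = - \frac{1}{9} \approx -0.11111$)
$P{\left(B \right)} = \frac{2}{3}$ ($P{\left(B \right)} = \left(\frac{1}{3} - \frac{1}{9}\right) 3 = \frac{2}{9} \cdot 3 = \frac{2}{3}$)
$l = \frac{2}{3} \approx 0.66667$
$- l = \left(-1\right) \frac{2}{3} = - \frac{2}{3}$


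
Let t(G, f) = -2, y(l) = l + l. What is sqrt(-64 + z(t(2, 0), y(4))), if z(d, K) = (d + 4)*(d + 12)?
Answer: 2*I*sqrt(11) ≈ 6.6332*I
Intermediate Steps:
y(l) = 2*l
z(d, K) = (4 + d)*(12 + d)
sqrt(-64 + z(t(2, 0), y(4))) = sqrt(-64 + (48 + (-2)**2 + 16*(-2))) = sqrt(-64 + (48 + 4 - 32)) = sqrt(-64 + 20) = sqrt(-44) = 2*I*sqrt(11)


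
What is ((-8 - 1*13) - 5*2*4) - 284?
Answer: -345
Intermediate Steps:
((-8 - 1*13) - 5*2*4) - 284 = ((-8 - 13) - 10*4) - 284 = (-21 - 40) - 284 = -61 - 284 = -345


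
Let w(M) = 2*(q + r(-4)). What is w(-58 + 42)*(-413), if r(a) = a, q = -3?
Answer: 5782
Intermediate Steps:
w(M) = -14 (w(M) = 2*(-3 - 4) = 2*(-7) = -14)
w(-58 + 42)*(-413) = -14*(-413) = 5782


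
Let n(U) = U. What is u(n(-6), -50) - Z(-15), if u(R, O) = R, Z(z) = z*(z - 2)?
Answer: -261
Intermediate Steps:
Z(z) = z*(-2 + z)
u(n(-6), -50) - Z(-15) = -6 - (-15)*(-2 - 15) = -6 - (-15)*(-17) = -6 - 1*255 = -6 - 255 = -261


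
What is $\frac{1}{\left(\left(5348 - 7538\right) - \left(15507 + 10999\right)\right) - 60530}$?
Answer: $- \frac{1}{89226} \approx -1.1207 \cdot 10^{-5}$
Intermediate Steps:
$\frac{1}{\left(\left(5348 - 7538\right) - \left(15507 + 10999\right)\right) - 60530} = \frac{1}{\left(\left(5348 - 7538\right) - 26506\right) - 60530} = \frac{1}{\left(-2190 - 26506\right) - 60530} = \frac{1}{-28696 - 60530} = \frac{1}{-89226} = - \frac{1}{89226}$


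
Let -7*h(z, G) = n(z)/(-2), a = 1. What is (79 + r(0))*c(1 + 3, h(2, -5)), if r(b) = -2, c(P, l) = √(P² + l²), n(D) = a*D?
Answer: 11*√785 ≈ 308.20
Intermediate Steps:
n(D) = D (n(D) = 1*D = D)
h(z, G) = z/14 (h(z, G) = -z/(7*(-2)) = -z*(-1)/(7*2) = -(-1)*z/14 = z/14)
(79 + r(0))*c(1 + 3, h(2, -5)) = (79 - 2)*√((1 + 3)² + ((1/14)*2)²) = 77*√(4² + (⅐)²) = 77*√(16 + 1/49) = 77*√(785/49) = 77*(√785/7) = 11*√785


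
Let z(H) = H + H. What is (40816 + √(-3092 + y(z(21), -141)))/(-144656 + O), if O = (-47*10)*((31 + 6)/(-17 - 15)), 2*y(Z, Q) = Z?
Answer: -653056/2305801 - 16*I*√3071/2305801 ≈ -0.28322 - 0.00038454*I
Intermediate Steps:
z(H) = 2*H
y(Z, Q) = Z/2
O = 8695/16 (O = -17390/(-32) = -17390*(-1)/32 = -470*(-37/32) = 8695/16 ≈ 543.44)
(40816 + √(-3092 + y(z(21), -141)))/(-144656 + O) = (40816 + √(-3092 + (2*21)/2))/(-144656 + 8695/16) = (40816 + √(-3092 + (½)*42))/(-2305801/16) = (40816 + √(-3092 + 21))*(-16/2305801) = (40816 + √(-3071))*(-16/2305801) = (40816 + I*√3071)*(-16/2305801) = -653056/2305801 - 16*I*√3071/2305801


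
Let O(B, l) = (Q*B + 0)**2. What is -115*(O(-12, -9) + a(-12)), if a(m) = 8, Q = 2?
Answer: -67160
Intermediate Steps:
O(B, l) = 4*B**2 (O(B, l) = (2*B + 0)**2 = (2*B)**2 = 4*B**2)
-115*(O(-12, -9) + a(-12)) = -115*(4*(-12)**2 + 8) = -115*(4*144 + 8) = -115*(576 + 8) = -115*584 = -67160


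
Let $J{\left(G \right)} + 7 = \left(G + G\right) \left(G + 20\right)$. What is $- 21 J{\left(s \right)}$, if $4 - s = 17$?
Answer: $3969$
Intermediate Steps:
$s = -13$ ($s = 4 - 17 = -13$)
$J{\left(G \right)} = -7 + 2 G \left(20 + G\right)$ ($J{\left(G \right)} = -7 + \left(G + G\right) \left(G + 20\right) = -7 + 2 G \left(20 + G\right)$)
$- 21 J{\left(s \right)} = - 21 \left(-7 + 2 \left(-13\right)^{2} + 40 \left(-13\right)\right) = - 21 \left(-7 + 2 \cdot 169 - 520\right) = - 21 \left(-7 + 338 - 520\right) = \left(-21\right) \left(-189\right) = 3969$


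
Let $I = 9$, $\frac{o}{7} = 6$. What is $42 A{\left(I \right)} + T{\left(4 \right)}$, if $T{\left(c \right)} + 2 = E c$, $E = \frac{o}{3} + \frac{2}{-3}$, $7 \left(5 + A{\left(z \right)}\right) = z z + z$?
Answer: $\frac{1144}{3} \approx 381.33$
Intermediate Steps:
$o = 42$ ($o = 7 \cdot 6 = 42$)
$A{\left(z \right)} = -5 + \frac{z}{7} + \frac{z^{2}}{7}$ ($A{\left(z \right)} = -5 + \frac{z z + z}{7} = -5 + \frac{z^{2} + z}{7} = -5 + \frac{z + z^{2}}{7} = -5 + \left(\frac{z}{7} + \frac{z^{2}}{7}\right) = -5 + \frac{z}{7} + \frac{z^{2}}{7}$)
$E = \frac{40}{3}$ ($E = \frac{42}{3} + \frac{2}{-3} = 42 \cdot \frac{1}{3} + 2 \left(- \frac{1}{3}\right) = 14 - \frac{2}{3} = \frac{40}{3} \approx 13.333$)
$T{\left(c \right)} = -2 + \frac{40 c}{3}$
$42 A{\left(I \right)} + T{\left(4 \right)} = 42 \left(-5 + \frac{1}{7} \cdot 9 + \frac{9^{2}}{7}\right) + \left(-2 + \frac{40}{3} \cdot 4\right) = 42 \left(-5 + \frac{9}{7} + \frac{1}{7} \cdot 81\right) + \left(-2 + \frac{160}{3}\right) = 42 \left(-5 + \frac{9}{7} + \frac{81}{7}\right) + \frac{154}{3} = 42 \cdot \frac{55}{7} + \frac{154}{3} = 330 + \frac{154}{3} = \frac{1144}{3}$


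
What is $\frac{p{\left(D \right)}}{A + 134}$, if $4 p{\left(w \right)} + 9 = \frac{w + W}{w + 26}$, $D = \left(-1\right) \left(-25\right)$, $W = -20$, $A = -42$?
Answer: $- \frac{227}{9384} \approx -0.02419$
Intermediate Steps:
$D = 25$
$p{\left(w \right)} = - \frac{9}{4} + \frac{-20 + w}{4 \left(26 + w\right)}$ ($p{\left(w \right)} = - \frac{9}{4} + \frac{\left(w - 20\right) \frac{1}{w + 26}}{4} = - \frac{9}{4} + \frac{\left(-20 + w\right) \frac{1}{26 + w}}{4} = - \frac{9}{4} + \frac{\frac{1}{26 + w} \left(-20 + w\right)}{4} = - \frac{9}{4} + \frac{-20 + w}{4 \left(26 + w\right)}$)
$\frac{p{\left(D \right)}}{A + 134} = \frac{\frac{1}{2} \frac{1}{26 + 25} \left(-127 - 100\right)}{-42 + 134} = \frac{\frac{1}{2} \cdot \frac{1}{51} \left(-127 - 100\right)}{92} = \frac{1}{2} \cdot \frac{1}{51} \left(-227\right) \frac{1}{92} = \left(- \frac{227}{102}\right) \frac{1}{92} = - \frac{227}{9384}$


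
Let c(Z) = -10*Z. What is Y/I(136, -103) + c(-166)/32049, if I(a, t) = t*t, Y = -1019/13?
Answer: 196284289/4420101933 ≈ 0.044407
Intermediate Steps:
Y = -1019/13 (Y = -1019*1/13 = -1019/13 ≈ -78.385)
I(a, t) = t²
Y/I(136, -103) + c(-166)/32049 = -1019/(13*((-103)²)) - 10*(-166)/32049 = -1019/13/10609 + 1660*(1/32049) = -1019/13*1/10609 + 1660/32049 = -1019/137917 + 1660/32049 = 196284289/4420101933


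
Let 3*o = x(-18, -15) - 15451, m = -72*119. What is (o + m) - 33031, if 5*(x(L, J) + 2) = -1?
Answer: -701251/15 ≈ -46750.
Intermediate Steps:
x(L, J) = -11/5 (x(L, J) = -2 + (⅕)*(-1) = -2 - ⅕ = -11/5)
m = -8568
o = -77266/15 (o = (-11/5 - 15451)/3 = (⅓)*(-77266/5) = -77266/15 ≈ -5151.1)
(o + m) - 33031 = (-77266/15 - 8568) - 33031 = -205786/15 - 33031 = -701251/15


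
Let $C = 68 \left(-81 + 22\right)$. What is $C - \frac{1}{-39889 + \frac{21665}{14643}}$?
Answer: $- \frac{2343300708901}{584072962} \approx -4012.0$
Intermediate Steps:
$C = -4012$ ($C = 68 \left(-59\right) = -4012$)
$C - \frac{1}{-39889 + \frac{21665}{14643}} = -4012 - \frac{1}{-39889 + \frac{21665}{14643}} = -4012 - \frac{1}{- \frac{584072962}{14643}} = -4012 - - \frac{14643}{584072962} = -4012 + \frac{14643}{584072962} = - \frac{2343300708901}{584072962}$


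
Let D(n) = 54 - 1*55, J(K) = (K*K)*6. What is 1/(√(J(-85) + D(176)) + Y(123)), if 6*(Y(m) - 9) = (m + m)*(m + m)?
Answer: 10095/101865676 - √43349/101865676 ≈ 9.7057e-5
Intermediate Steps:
J(K) = 6*K² (J(K) = K²*6 = 6*K²)
D(n) = -1 (D(n) = 54 - 55 = -1)
Y(m) = 9 + 2*m²/3 (Y(m) = 9 + ((m + m)*(m + m))/6 = 9 + ((2*m)*(2*m))/6 = 9 + (4*m²)/6 = 9 + 2*m²/3)
1/(√(J(-85) + D(176)) + Y(123)) = 1/(√(6*(-85)² - 1) + (9 + (⅔)*123²)) = 1/(√(6*7225 - 1) + (9 + (⅔)*15129)) = 1/(√(43350 - 1) + (9 + 10086)) = 1/(√43349 + 10095) = 1/(10095 + √43349)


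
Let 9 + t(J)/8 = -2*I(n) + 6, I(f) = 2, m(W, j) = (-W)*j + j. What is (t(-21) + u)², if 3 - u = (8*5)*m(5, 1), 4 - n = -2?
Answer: 11449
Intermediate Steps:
n = 6 (n = 4 - 1*(-2) = 4 + 2 = 6)
m(W, j) = j - W*j (m(W, j) = -W*j + j = j - W*j)
t(J) = -56 (t(J) = -72 + 8*(-2*2 + 6) = -72 + 8*(-4 + 6) = -72 + 8*2 = -72 + 16 = -56)
u = 163 (u = 3 - 8*5*1*(1 - 1*5) = 3 - 40*1*(1 - 5) = 3 - 40*1*(-4) = 3 - 40*(-4) = 3 - 1*(-160) = 3 + 160 = 163)
(t(-21) + u)² = (-56 + 163)² = 107² = 11449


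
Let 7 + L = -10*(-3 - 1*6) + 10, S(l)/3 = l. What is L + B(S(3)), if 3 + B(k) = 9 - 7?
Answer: 92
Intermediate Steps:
S(l) = 3*l
L = 93 (L = -7 + (-10*(-3 - 1*6) + 10) = -7 + (-10*(-3 - 6) + 10) = -7 + (-10*(-9) + 10) = -7 + (90 + 10) = -7 + 100 = 93)
B(k) = -1 (B(k) = -3 + (9 - 7) = -3 + 2 = -1)
L + B(S(3)) = 93 - 1 = 92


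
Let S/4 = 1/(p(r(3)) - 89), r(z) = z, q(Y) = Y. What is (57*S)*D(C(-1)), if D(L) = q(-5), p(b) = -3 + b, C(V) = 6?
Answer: 1140/89 ≈ 12.809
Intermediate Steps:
D(L) = -5
S = -4/89 (S = 4/((-3 + 3) - 89) = 4/(0 - 89) = 4/(-89) = 4*(-1/89) = -4/89 ≈ -0.044944)
(57*S)*D(C(-1)) = (57*(-4/89))*(-5) = -228/89*(-5) = 1140/89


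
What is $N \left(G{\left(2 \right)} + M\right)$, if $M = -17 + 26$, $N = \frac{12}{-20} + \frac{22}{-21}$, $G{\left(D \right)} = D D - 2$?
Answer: $- \frac{1903}{105} \approx -18.124$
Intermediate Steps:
$G{\left(D \right)} = -2 + D^{2}$ ($G{\left(D \right)} = D^{2} - 2 = -2 + D^{2}$)
$N = - \frac{173}{105}$ ($N = 12 \left(- \frac{1}{20}\right) + 22 \left(- \frac{1}{21}\right) = - \frac{3}{5} - \frac{22}{21} = - \frac{173}{105} \approx -1.6476$)
$M = 9$
$N \left(G{\left(2 \right)} + M\right) = - \frac{173 \left(\left(-2 + 2^{2}\right) + 9\right)}{105} = - \frac{173 \left(\left(-2 + 4\right) + 9\right)}{105} = - \frac{173 \left(2 + 9\right)}{105} = \left(- \frac{173}{105}\right) 11 = - \frac{1903}{105}$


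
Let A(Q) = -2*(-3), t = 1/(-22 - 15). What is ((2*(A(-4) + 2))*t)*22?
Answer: -352/37 ≈ -9.5135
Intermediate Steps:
t = -1/37 (t = 1/(-37) = -1/37 ≈ -0.027027)
A(Q) = 6
((2*(A(-4) + 2))*t)*22 = ((2*(6 + 2))*(-1/37))*22 = ((2*8)*(-1/37))*22 = (16*(-1/37))*22 = -16/37*22 = -352/37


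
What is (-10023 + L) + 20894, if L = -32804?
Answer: -21933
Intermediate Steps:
(-10023 + L) + 20894 = (-10023 - 32804) + 20894 = -42827 + 20894 = -21933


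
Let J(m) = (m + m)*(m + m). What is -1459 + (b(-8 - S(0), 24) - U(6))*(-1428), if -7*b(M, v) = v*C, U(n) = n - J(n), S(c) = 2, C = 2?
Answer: -188731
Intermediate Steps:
J(m) = 4*m² (J(m) = (2*m)*(2*m) = 4*m²)
U(n) = n - 4*n²
b(M, v) = -2*v/7 (b(M, v) = -v*2/7 = -2*v/7)
-1459 + (b(-8 - S(0), 24) - U(6))*(-1428) = -1459 + (-2/7*24 - 6*(1 - 4*6))*(-1428) = -1459 + (-48/7 - 6*(1 - 24))*(-1428) = -1459 + (-48/7 - 6*(-23))*(-1428) = -1459 + (-48/7 - 1*(-138))*(-1428) = -1459 + (-48/7 + 138)*(-1428) = -1459 + (918/7)*(-1428) = -1459 - 187272 = -188731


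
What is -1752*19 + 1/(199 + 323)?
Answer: -17376335/522 ≈ -33288.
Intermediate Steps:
-1752*19 + 1/(199 + 323) = -219*152 + 1/522 = -33288 + 1/522 = -17376335/522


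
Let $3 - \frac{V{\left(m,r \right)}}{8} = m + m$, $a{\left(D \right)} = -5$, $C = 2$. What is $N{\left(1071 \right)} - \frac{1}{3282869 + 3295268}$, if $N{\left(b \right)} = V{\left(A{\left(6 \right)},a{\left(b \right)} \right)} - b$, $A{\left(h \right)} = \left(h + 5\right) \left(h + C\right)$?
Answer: $- \frac{16149326336}{6578137} \approx -2455.0$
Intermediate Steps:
$A{\left(h \right)} = \left(2 + h\right) \left(5 + h\right)$ ($A{\left(h \right)} = \left(h + 5\right) \left(h + 2\right) = \left(5 + h\right) \left(2 + h\right) = \left(2 + h\right) \left(5 + h\right)$)
$V{\left(m,r \right)} = 24 - 16 m$ ($V{\left(m,r \right)} = 24 - 8 \left(m + m\right) = 24 - 8 \cdot 2 m = 24 - 16 m$)
$N{\left(b \right)} = -1384 - b$ ($N{\left(b \right)} = \left(24 - 16 \left(10 + 6^{2} + 7 \cdot 6\right)\right) - b = \left(24 - 16 \left(10 + 36 + 42\right)\right) - b = \left(24 - 1408\right) - b = -1384 - b$)
$N{\left(1071 \right)} - \frac{1}{3282869 + 3295268} = \left(-1384 - 1071\right) - \frac{1}{3282869 + 3295268} = \left(-1384 - 1071\right) - \frac{1}{6578137} = -2455 - \frac{1}{6578137} = - \frac{16149326336}{6578137}$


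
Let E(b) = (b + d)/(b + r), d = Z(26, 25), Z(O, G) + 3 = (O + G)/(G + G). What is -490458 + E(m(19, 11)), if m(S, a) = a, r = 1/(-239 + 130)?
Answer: -29378385041/59900 ≈ -4.9046e+5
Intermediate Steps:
r = -1/109 (r = 1/(-109) = -1/109 ≈ -0.0091743)
Z(O, G) = -3 + (G + O)/(2*G) (Z(O, G) = -3 + (O + G)/(G + G) = -3 + (G + O)/((2*G)) = -3 + (G + O)*(1/(2*G)) = -3 + (G + O)/(2*G))
d = -99/50 (d = (1/2)*(26 - 5*25)/25 = (1/2)*(1/25)*(26 - 125) = (1/2)*(1/25)*(-99) = -99/50 ≈ -1.9800)
E(b) = (-99/50 + b)/(-1/109 + b) (E(b) = (b - 99/50)/(b - 1/109) = (-99/50 + b)/(-1/109 + b))
-490458 + E(m(19, 11)) = -490458 + 109*(-99 + 50*11)/(50*(-1 + 109*11)) = -490458 + 109*(-99 + 550)/(50*(-1 + 1199)) = -490458 + (109/50)*451/1198 = -490458 + (109/50)*(1/1198)*451 = -490458 + 49159/59900 = -29378385041/59900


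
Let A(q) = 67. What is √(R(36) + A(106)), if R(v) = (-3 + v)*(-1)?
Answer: √34 ≈ 5.8309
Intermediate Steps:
R(v) = 3 - v
√(R(36) + A(106)) = √((3 - 1*36) + 67) = √((3 - 36) + 67) = √(-33 + 67) = √34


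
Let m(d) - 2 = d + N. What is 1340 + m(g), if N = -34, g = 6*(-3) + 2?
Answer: 1292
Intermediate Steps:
g = -16 (g = -18 + 2 = -16)
m(d) = -32 + d (m(d) = 2 + (d - 34) = 2 + (-34 + d) = -32 + d)
1340 + m(g) = 1340 + (-32 - 16) = 1340 - 48 = 1292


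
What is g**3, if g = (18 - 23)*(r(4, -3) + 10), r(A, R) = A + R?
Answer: -166375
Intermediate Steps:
g = -55 (g = (18 - 23)*((4 - 3) + 10) = -5*(1 + 10) = -5*11 = -55)
g**3 = (-55)**3 = -166375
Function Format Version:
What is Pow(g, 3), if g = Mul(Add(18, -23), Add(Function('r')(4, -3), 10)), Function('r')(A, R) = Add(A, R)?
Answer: -166375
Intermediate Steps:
g = -55 (g = Mul(Add(18, -23), Add(Add(4, -3), 10)) = Mul(-5, Add(1, 10)) = Mul(-5, 11) = -55)
Pow(g, 3) = Pow(-55, 3) = -166375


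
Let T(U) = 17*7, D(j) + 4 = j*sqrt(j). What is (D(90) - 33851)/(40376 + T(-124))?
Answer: -6771/8099 + 54*sqrt(10)/8099 ≈ -0.81494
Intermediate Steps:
D(j) = -4 + j**(3/2) (D(j) = -4 + j*sqrt(j) = -4 + j**(3/2))
T(U) = 119
(D(90) - 33851)/(40376 + T(-124)) = ((-4 + 90**(3/2)) - 33851)/(40376 + 119) = ((-4 + 270*sqrt(10)) - 33851)/40495 = (-33855 + 270*sqrt(10))*(1/40495) = -6771/8099 + 54*sqrt(10)/8099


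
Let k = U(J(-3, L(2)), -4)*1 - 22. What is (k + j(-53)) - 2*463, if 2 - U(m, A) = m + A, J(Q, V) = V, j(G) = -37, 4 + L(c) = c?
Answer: -977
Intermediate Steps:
L(c) = -4 + c
U(m, A) = 2 - A - m (U(m, A) = 2 - (m + A) = 2 - (A + m) = 2 + (-A - m) = 2 - A - m)
k = -14 (k = (2 - 1*(-4) - (-4 + 2))*1 - 22 = (2 + 4 - 1*(-2))*1 - 22 = (2 + 4 + 2)*1 - 22 = 8*1 - 22 = 8 - 22 = -14)
(k + j(-53)) - 2*463 = (-14 - 37) - 2*463 = -51 - 926 = -977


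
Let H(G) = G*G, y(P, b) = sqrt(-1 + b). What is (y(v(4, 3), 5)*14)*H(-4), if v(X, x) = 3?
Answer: 448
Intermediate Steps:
H(G) = G**2
(y(v(4, 3), 5)*14)*H(-4) = (sqrt(-1 + 5)*14)*(-4)**2 = (sqrt(4)*14)*16 = (2*14)*16 = 28*16 = 448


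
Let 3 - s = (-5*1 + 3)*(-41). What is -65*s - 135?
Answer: 5000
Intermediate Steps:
s = -79 (s = 3 - (-5*1 + 3)*(-41) = 3 - (-5 + 3)*(-41) = 3 - (-2)*(-41) = 3 - 1*82 = 3 - 82 = -79)
-65*s - 135 = -65*(-79) - 135 = 5135 - 135 = 5000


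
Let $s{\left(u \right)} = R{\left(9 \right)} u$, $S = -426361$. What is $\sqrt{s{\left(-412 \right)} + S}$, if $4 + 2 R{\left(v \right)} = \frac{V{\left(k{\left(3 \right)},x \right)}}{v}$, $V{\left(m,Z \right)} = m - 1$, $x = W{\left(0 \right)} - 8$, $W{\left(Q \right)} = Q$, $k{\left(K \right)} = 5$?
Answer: $\frac{i \sqrt{3830657}}{3} \approx 652.4 i$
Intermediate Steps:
$x = -8$ ($x = 0 - 8 = -8$)
$V{\left(m,Z \right)} = -1 + m$ ($V{\left(m,Z \right)} = m - 1 = -1 + m$)
$R{\left(v \right)} = -2 + \frac{2}{v}$ ($R{\left(v \right)} = -2 + \frac{\left(-1 + 5\right) \frac{1}{v}}{2} = -2 + \frac{4 \frac{1}{v}}{2} = -2 + \frac{2}{v}$)
$s{\left(u \right)} = - \frac{16 u}{9}$ ($s{\left(u \right)} = \left(-2 + \frac{2}{9}\right) u = - \frac{16 u}{9}$)
$\sqrt{s{\left(-412 \right)} + S} = \sqrt{\left(- \frac{16}{9}\right) \left(-412\right) - 426361} = \sqrt{\frac{6592}{9} - 426361} = \sqrt{- \frac{3830657}{9}} = \frac{i \sqrt{3830657}}{3}$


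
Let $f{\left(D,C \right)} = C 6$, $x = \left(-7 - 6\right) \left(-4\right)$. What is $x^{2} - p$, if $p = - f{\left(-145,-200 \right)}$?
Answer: $1504$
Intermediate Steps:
$x = 52$ ($x = \left(-13\right) \left(-4\right) = 52$)
$f{\left(D,C \right)} = 6 C$
$p = 1200$ ($p = - 6 \left(-200\right) = \left(-1\right) \left(-1200\right) = 1200$)
$x^{2} - p = 52^{2} - 1200 = 2704 - 1200 = 1504$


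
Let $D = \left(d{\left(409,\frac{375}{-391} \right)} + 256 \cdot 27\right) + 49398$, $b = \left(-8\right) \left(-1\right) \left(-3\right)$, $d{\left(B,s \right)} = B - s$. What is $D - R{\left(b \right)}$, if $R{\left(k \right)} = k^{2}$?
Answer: $\frac{21952288}{391} \approx 56144.0$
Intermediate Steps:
$b = -24$ ($b = 8 \left(-3\right) = -24$)
$D = \frac{22177504}{391}$ ($D = \left(\left(409 - \frac{375}{-391}\right) + 256 \cdot 27\right) + 49398 = \left(\left(409 - 375 \left(- \frac{1}{391}\right)\right) + 6912\right) + 49398 = \left(\left(409 - - \frac{375}{391}\right) + 6912\right) + 49398 = \left(\left(409 + \frac{375}{391}\right) + 6912\right) + 49398 = \left(\frac{160294}{391} + 6912\right) + 49398 = \frac{2862886}{391} + 49398 = \frac{22177504}{391} \approx 56720.0$)
$D - R{\left(b \right)} = \frac{22177504}{391} - \left(-24\right)^{2} = \frac{22177504}{391} - 576 = \frac{21952288}{391}$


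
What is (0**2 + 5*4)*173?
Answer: 3460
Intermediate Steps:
(0**2 + 5*4)*173 = (0 + 20)*173 = 20*173 = 3460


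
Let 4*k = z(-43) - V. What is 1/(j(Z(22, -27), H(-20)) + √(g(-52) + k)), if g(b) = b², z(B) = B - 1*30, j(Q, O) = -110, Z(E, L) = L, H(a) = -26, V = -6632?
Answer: -88/6205 - 2*√695/6205 ≈ -0.022679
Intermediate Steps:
z(B) = -30 + B (z(B) = B - 30 = -30 + B)
k = 6559/4 (k = ((-30 - 43) - 1*(-6632))/4 = (-73 + 6632)/4 = (¼)*6559 = 6559/4 ≈ 1639.8)
1/(j(Z(22, -27), H(-20)) + √(g(-52) + k)) = 1/(-110 + √((-52)² + 6559/4)) = 1/(-110 + √(2704 + 6559/4)) = 1/(-110 + √(17375/4)) = 1/(-110 + 5*√695/2)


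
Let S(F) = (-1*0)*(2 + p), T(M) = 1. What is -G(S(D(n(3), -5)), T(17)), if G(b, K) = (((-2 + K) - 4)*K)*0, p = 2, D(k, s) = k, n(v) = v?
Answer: 0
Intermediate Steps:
S(F) = 0 (S(F) = (-1*0)*(2 + 2) = 0*4 = 0)
G(b, K) = 0 (G(b, K) = ((-6 + K)*K)*0 = (K*(-6 + K))*0 = 0)
-G(S(D(n(3), -5)), T(17)) = -1*0 = 0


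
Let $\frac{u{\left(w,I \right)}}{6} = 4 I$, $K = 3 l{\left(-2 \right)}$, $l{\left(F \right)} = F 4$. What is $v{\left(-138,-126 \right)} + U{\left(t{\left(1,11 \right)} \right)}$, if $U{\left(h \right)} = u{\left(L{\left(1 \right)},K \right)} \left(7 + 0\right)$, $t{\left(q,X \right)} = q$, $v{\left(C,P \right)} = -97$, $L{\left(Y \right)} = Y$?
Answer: $-4129$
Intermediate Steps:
$l{\left(F \right)} = 4 F$
$K = -24$ ($K = 3 \cdot 4 \left(-2\right) = 3 \left(-8\right) = -24$)
$u{\left(w,I \right)} = 24 I$ ($u{\left(w,I \right)} = 6 \cdot 4 I = 24 I$)
$U{\left(h \right)} = -4032$ ($U{\left(h \right)} = 24 \left(-24\right) \left(7 + 0\right) = \left(-576\right) 7 = -4032$)
$v{\left(-138,-126 \right)} + U{\left(t{\left(1,11 \right)} \right)} = -97 - 4032 = -4129$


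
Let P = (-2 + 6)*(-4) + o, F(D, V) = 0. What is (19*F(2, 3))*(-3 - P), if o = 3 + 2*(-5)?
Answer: 0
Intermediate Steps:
o = -7 (o = 3 - 10 = -7)
P = -23 (P = (-2 + 6)*(-4) - 7 = 4*(-4) - 7 = -16 - 7 = -23)
(19*F(2, 3))*(-3 - P) = (19*0)*(-3 - 1*(-23)) = 0*(-3 + 23) = 0*20 = 0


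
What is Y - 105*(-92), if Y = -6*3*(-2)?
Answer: 9696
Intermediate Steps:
Y = 36 (Y = -1*18*(-2) = -18*(-2) = 36)
Y - 105*(-92) = 36 - 105*(-92) = 36 + 9660 = 9696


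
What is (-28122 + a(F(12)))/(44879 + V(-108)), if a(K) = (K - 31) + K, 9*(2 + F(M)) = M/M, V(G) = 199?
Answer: -253411/405702 ≈ -0.62462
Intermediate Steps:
F(M) = -17/9 (F(M) = -2 + (M/M)/9 = -2 + (⅑)*1 = -2 + ⅑ = -17/9)
a(K) = -31 + 2*K (a(K) = (-31 + K) + K = -31 + 2*K)
(-28122 + a(F(12)))/(44879 + V(-108)) = (-28122 + (-31 + 2*(-17/9)))/(44879 + 199) = (-28122 + (-31 - 34/9))/45078 = (-28122 - 313/9)*(1/45078) = -253411/9*1/45078 = -253411/405702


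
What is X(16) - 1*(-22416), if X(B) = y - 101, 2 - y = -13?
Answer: 22330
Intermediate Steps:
y = 15 (y = 2 - 1*(-13) = 2 + 13 = 15)
X(B) = -86 (X(B) = 15 - 101 = -86)
X(16) - 1*(-22416) = -86 - 1*(-22416) = -86 + 22416 = 22330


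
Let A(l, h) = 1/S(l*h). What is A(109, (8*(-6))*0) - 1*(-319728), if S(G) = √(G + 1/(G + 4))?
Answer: 319730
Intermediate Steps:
S(G) = √(G + 1/(4 + G))
A(l, h) = ((1 + h*l*(4 + h*l))/(4 + h*l))^(-½) (A(l, h) = 1/(√((1 + (l*h)*(4 + l*h))/(4 + l*h))) = 1/(√((1 + (h*l)*(4 + h*l))/(4 + h*l))) = 1/(√((1 + h*l*(4 + h*l))/(4 + h*l))) = ((1 + h*l*(4 + h*l))/(4 + h*l))^(-½))
A(109, (8*(-6))*0) - 1*(-319728) = ((1 + ((8*(-6))*0)*109*(4 + ((8*(-6))*0)*109))/(4 + ((8*(-6))*0)*109))^(-½) - 1*(-319728) = ((1 - 48*0*109*(4 - 48*0*109))/(4 - 48*0*109))^(-½) + 319728 = ((1 + 0*109*(4 + 0*109))/(4 + 0*109))^(-½) + 319728 = ((1 + 0*109*(4 + 0))/(4 + 0))^(-½) + 319728 = ((1 + 0*109*4)/4)^(-½) + 319728 = ((1 + 0)/4)^(-½) + 319728 = ((¼)*1)^(-½) + 319728 = (¼)^(-½) + 319728 = 2 + 319728 = 319730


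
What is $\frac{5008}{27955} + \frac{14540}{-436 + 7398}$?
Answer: $\frac{220665698}{97311355} \approx 2.2676$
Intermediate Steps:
$\frac{5008}{27955} + \frac{14540}{-436 + 7398} = 5008 \cdot \frac{1}{27955} + \frac{14540}{6962} = \frac{5008}{27955} + 14540 \cdot \frac{1}{6962} = \frac{5008}{27955} + \frac{7270}{3481} = \frac{220665698}{97311355}$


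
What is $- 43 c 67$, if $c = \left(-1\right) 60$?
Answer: $172860$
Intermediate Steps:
$c = -60$
$- 43 c 67 = \left(-43\right) \left(-60\right) 67 = 2580 \cdot 67 = 172860$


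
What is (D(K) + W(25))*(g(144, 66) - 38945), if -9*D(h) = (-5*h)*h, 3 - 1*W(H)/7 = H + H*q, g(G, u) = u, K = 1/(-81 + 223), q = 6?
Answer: 8494948712021/181476 ≈ 4.6810e+7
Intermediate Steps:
K = 1/142 ≈ 0.0070423
W(H) = 21 - 49*H (W(H) = 21 - 7*(H + H*6) = 21 - 7*(H + 6*H) = 21 - 49*H)
D(h) = 5*h**2/9 (D(h) = -(-5*h)*h/9 = -(-5)*h**2/9 = 5*h**2/9)
(D(K) + W(25))*(g(144, 66) - 38945) = (5*(1/142)**2/9 + (21 - 49*25))*(66 - 38945) = ((5/9)*(1/20164) + (21 - 1225))*(-38879) = (5/181476 - 1204)*(-38879) = -218497099/181476*(-38879) = 8494948712021/181476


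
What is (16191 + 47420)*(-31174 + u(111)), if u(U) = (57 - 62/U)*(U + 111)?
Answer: -1185963484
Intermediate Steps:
u(U) = (57 - 62/U)*(111 + U)
(16191 + 47420)*(-31174 + u(111)) = (16191 + 47420)*(-31174 + (6265 - 6882/111 + 57*111)) = 63611*(-31174 + (6265 - 6882*1/111 + 6327)) = 63611*(-31174 + (6265 - 62 + 6327)) = 63611*(-31174 + 12530) = 63611*(-18644) = -1185963484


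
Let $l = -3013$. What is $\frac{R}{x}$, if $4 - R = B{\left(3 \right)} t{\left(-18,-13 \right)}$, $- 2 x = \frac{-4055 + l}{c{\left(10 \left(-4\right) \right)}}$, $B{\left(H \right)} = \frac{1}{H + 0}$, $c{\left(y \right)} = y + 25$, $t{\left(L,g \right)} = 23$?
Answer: $\frac{55}{3534} \approx 0.015563$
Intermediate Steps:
$c{\left(y \right)} = 25 + y$
$B{\left(H \right)} = \frac{1}{H}$
$x = - \frac{1178}{5}$ ($x = - \frac{\left(-4055 - 3013\right) \frac{1}{25 + 10 \left(-4\right)}}{2} = - \frac{\left(-7068\right) \frac{1}{25 - 40}}{2} = - \frac{\left(-7068\right) \frac{1}{-15}}{2} = - \frac{\left(-7068\right) \left(- \frac{1}{15}\right)}{2} = \left(- \frac{1}{2}\right) \frac{2356}{5} = - \frac{1178}{5} \approx -235.6$)
$R = - \frac{11}{3}$ ($R = 4 - \frac{1}{3} \cdot 23 = 4 - \frac{23}{3} = - \frac{11}{3} \approx -3.6667$)
$\frac{R}{x} = - \frac{11}{3 \left(- \frac{1178}{5}\right)} = \left(- \frac{11}{3}\right) \left(- \frac{5}{1178}\right) = \frac{55}{3534}$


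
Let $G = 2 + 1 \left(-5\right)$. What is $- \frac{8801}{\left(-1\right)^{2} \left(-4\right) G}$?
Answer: $- \frac{8801}{12} \approx -733.42$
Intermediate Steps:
$G = -3$ ($G = 2 - 5 = -3$)
$- \frac{8801}{\left(-1\right)^{2} \left(-4\right) G} = - \frac{8801}{\left(-1\right)^{2} \left(-4\right) \left(-3\right)} = - \frac{8801}{1 \left(-4\right) \left(-3\right)} = - \frac{8801}{\left(-4\right) \left(-3\right)} = - \frac{8801}{12}$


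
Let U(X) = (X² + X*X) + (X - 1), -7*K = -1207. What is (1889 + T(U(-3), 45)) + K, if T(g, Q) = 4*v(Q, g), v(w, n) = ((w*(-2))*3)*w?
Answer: -325770/7 ≈ -46539.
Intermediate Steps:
K = 1207/7 (K = -⅐*(-1207) = 1207/7 ≈ 172.43)
U(X) = -1 + X + 2*X² (U(X) = (X² + X²) + (-1 + X) = 2*X² + (-1 + X) = -1 + X + 2*X²)
v(w, n) = -6*w² (v(w, n) = (-2*w*3)*w = (-6*w)*w = -6*w²)
T(g, Q) = -24*Q² (T(g, Q) = 4*(-6*Q²) = -24*Q²)
(1889 + T(U(-3), 45)) + K = (1889 - 24*45²) + 1207/7 = (1889 - 24*2025) + 1207/7 = (1889 - 48600) + 1207/7 = -46711 + 1207/7 = -325770/7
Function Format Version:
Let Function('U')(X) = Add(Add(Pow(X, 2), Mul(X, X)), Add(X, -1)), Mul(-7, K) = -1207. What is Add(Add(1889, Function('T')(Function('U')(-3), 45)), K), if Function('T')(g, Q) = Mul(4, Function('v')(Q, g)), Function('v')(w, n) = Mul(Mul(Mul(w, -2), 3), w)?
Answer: Rational(-325770, 7) ≈ -46539.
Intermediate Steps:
K = Rational(1207, 7) (K = Mul(Rational(-1, 7), -1207) = Rational(1207, 7) ≈ 172.43)
Function('U')(X) = Add(-1, X, Mul(2, Pow(X, 2))) (Function('U')(X) = Add(Add(Pow(X, 2), Pow(X, 2)), Add(-1, X)) = Add(Mul(2, Pow(X, 2)), Add(-1, X)) = Add(-1, X, Mul(2, Pow(X, 2))))
Function('v')(w, n) = Mul(-6, Pow(w, 2)) (Function('v')(w, n) = Mul(Mul(Mul(-2, w), 3), w) = Mul(Mul(-6, w), w) = Mul(-6, Pow(w, 2)))
Function('T')(g, Q) = Mul(-24, Pow(Q, 2)) (Function('T')(g, Q) = Mul(4, Mul(-6, Pow(Q, 2))) = Mul(-24, Pow(Q, 2)))
Add(Add(1889, Function('T')(Function('U')(-3), 45)), K) = Add(Add(1889, Mul(-24, Pow(45, 2))), Rational(1207, 7)) = Add(Add(1889, Mul(-24, 2025)), Rational(1207, 7)) = Add(Add(1889, -48600), Rational(1207, 7)) = Add(-46711, Rational(1207, 7)) = Rational(-325770, 7)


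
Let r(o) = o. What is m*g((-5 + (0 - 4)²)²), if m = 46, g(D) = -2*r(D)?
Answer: -11132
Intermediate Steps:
g(D) = -2*D
m*g((-5 + (0 - 4)²)²) = 46*(-2*(-5 + (0 - 4)²)²) = 46*(-2*(-5 + (-4)²)²) = 46*(-2*(-5 + 16)²) = 46*(-2*11²) = 46*(-2*121) = 46*(-242) = -11132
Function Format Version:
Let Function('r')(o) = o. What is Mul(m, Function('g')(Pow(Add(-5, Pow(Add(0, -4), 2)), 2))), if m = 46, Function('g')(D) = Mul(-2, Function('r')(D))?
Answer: -11132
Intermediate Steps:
Function('g')(D) = Mul(-2, D)
Mul(m, Function('g')(Pow(Add(-5, Pow(Add(0, -4), 2)), 2))) = Mul(46, Mul(-2, Pow(Add(-5, Pow(Add(0, -4), 2)), 2))) = Mul(46, Mul(-2, Pow(Add(-5, Pow(-4, 2)), 2))) = Mul(46, Mul(-2, Pow(Add(-5, 16), 2))) = Mul(46, Mul(-2, Pow(11, 2))) = Mul(46, Mul(-2, 121)) = Mul(46, -242) = -11132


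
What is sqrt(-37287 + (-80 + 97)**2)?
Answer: I*sqrt(36998) ≈ 192.35*I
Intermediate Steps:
sqrt(-37287 + (-80 + 97)**2) = sqrt(-37287 + 17**2) = sqrt(-37287 + 289) = sqrt(-36998) = I*sqrt(36998)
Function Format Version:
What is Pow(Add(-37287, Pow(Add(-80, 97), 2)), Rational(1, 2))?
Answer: Mul(I, Pow(36998, Rational(1, 2))) ≈ Mul(192.35, I)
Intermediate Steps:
Pow(Add(-37287, Pow(Add(-80, 97), 2)), Rational(1, 2)) = Pow(Add(-37287, Pow(17, 2)), Rational(1, 2)) = Pow(Add(-37287, 289), Rational(1, 2)) = Pow(-36998, Rational(1, 2)) = Mul(I, Pow(36998, Rational(1, 2)))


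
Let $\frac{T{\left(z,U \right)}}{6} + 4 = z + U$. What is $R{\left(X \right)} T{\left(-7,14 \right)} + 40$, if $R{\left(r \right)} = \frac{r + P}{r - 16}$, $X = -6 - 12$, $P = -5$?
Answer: $\frac{887}{17} \approx 52.176$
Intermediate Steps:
$T{\left(z,U \right)} = -24 + 6 U + 6 z$ ($T{\left(z,U \right)} = -24 + 6 \left(z + U\right) = -24 + 6 \left(U + z\right) = -24 + \left(6 U + 6 z\right) = -24 + 6 U + 6 z$)
$X = -18$ ($X = -6 - 12 = -18$)
$R{\left(r \right)} = \frac{-5 + r}{-16 + r}$ ($R{\left(r \right)} = \frac{r - 5}{r - 16} = \frac{-5 + r}{-16 + r}$)
$R{\left(X \right)} T{\left(-7,14 \right)} + 40 = \frac{-5 - 18}{-16 - 18} \left(-24 + 6 \cdot 14 + 6 \left(-7\right)\right) + 40 = \frac{1}{-34} \left(-23\right) \left(-24 + 84 - 42\right) + 40 = \left(- \frac{1}{34}\right) \left(-23\right) 18 + 40 = \frac{23}{34} \cdot 18 + 40 = \frac{207}{17} + 40 = \frac{887}{17}$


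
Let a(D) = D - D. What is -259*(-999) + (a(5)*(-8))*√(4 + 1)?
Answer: 258741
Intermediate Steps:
a(D) = 0
-259*(-999) + (a(5)*(-8))*√(4 + 1) = -259*(-999) + (0*(-8))*√(4 + 1) = 258741 + 0*√5 = 258741 + 0 = 258741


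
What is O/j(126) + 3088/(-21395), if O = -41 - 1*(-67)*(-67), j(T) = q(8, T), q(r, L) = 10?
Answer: -9695023/21395 ≈ -453.14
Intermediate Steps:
j(T) = 10
O = -4530 (O = -41 + 67*(-67) = -41 - 4489 = -4530)
O/j(126) + 3088/(-21395) = -4530/10 + 3088/(-21395) = -4530*⅒ + 3088*(-1/21395) = -453 - 3088/21395 = -9695023/21395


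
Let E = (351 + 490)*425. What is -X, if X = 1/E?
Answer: -1/357425 ≈ -2.7978e-6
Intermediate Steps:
E = 357425 (E = 841*425 = 357425)
X = 1/357425 ≈ 2.7978e-6
-X = -1*1/357425 = -1/357425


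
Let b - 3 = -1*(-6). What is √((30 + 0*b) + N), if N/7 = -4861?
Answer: I*√33997 ≈ 184.38*I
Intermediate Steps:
b = 9 (b = 3 - 1*(-6) = 3 + 6 = 9)
N = -34027 (N = 7*(-4861) = -34027)
√((30 + 0*b) + N) = √((30 + 0*9) - 34027) = √((30 + 0) - 34027) = √(30 - 34027) = √(-33997) = I*√33997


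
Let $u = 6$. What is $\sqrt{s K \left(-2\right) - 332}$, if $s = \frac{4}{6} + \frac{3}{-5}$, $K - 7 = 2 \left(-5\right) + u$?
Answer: $\frac{i \sqrt{8310}}{5} \approx 18.232 i$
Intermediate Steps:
$K = 3$ ($K = 7 + \left(2 \left(-5\right) + 6\right) = 7 + \left(-10 + 6\right) = 7 - 4 = 3$)
$s = \frac{1}{15}$ ($s = 4 \cdot \frac{1}{6} + 3 \left(- \frac{1}{5}\right) = \frac{2}{3} - \frac{3}{5} = \frac{1}{15} \approx 0.066667$)
$\sqrt{s K \left(-2\right) - 332} = \sqrt{\frac{1}{15} \cdot 3 \left(-2\right) - 332} = \sqrt{\frac{1}{5} \left(-2\right) - 332} = \sqrt{- \frac{2}{5} - 332} = \sqrt{- \frac{1662}{5}} = \frac{i \sqrt{8310}}{5}$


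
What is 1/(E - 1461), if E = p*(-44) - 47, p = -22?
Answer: -1/540 ≈ -0.0018519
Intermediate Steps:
E = 921 (E = -22*(-44) - 47 = 968 - 47 = 921)
1/(E - 1461) = 1/(921 - 1461) = 1/(-540) = -1/540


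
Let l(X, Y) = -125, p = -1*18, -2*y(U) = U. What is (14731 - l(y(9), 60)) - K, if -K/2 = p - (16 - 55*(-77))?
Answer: 6318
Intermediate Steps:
y(U) = -U/2
p = -18
K = 8538 (K = -2*(-18 - (16 - 55*(-77))) = -2*(-18 - (16 + 4235)) = -2*(-18 - 1*4251) = -2*(-18 - 4251) = -2*(-4269) = 8538)
(14731 - l(y(9), 60)) - K = (14731 - 1*(-125)) - 1*8538 = (14731 + 125) - 8538 = 14856 - 8538 = 6318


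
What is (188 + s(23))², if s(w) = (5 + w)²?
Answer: 944784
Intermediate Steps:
(188 + s(23))² = (188 + (5 + 23)²)² = (188 + 28²)² = (188 + 784)² = 972² = 944784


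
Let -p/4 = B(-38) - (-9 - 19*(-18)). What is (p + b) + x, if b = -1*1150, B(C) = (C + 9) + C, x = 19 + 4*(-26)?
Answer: 365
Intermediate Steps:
x = -85 (x = 19 - 104 = -85)
B(C) = 9 + 2*C (B(C) = (9 + C) + C = 9 + 2*C)
b = -1150
p = 1600 (p = -4*((9 + 2*(-38)) - (-9 - 19*(-18))) = -4*((9 - 76) - (-9 + 342)) = -4*(-67 - 1*333) = -4*(-67 - 333) = -4*(-400) = 1600)
(p + b) + x = (1600 - 1150) - 85 = 450 - 85 = 365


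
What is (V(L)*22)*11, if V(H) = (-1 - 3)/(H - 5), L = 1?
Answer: 242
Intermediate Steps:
V(H) = -4/(-5 + H)
(V(L)*22)*11 = (-4/(-5 + 1)*22)*11 = (-4/(-4)*22)*11 = (-4*(-¼)*22)*11 = (1*22)*11 = 22*11 = 242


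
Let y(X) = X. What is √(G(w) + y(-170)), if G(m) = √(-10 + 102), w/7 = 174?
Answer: √(-170 + 2*√23) ≈ 12.665*I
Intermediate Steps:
w = 1218 (w = 7*174 = 1218)
G(m) = 2*√23 (G(m) = √92 = 2*√23)
√(G(w) + y(-170)) = √(2*√23 - 170) = √(-170 + 2*√23)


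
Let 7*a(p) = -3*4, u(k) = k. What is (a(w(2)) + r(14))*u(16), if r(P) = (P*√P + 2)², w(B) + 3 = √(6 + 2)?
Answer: 307584/7 + 896*√14 ≈ 47293.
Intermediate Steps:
w(B) = -3 + 2*√2 (w(B) = -3 + √(6 + 2) = -3 + √8 = -3 + 2*√2)
a(p) = -12/7 (a(p) = (-3*4)/7 = (⅐)*(-12) = -12/7)
r(P) = (2 + P^(3/2))² (r(P) = (P^(3/2) + 2)² = (2 + P^(3/2))²)
(a(w(2)) + r(14))*u(16) = (-12/7 + (2 + 14^(3/2))²)*16 = (-12/7 + (2 + 14*√14)²)*16 = -192/7 + 16*(2 + 14*√14)²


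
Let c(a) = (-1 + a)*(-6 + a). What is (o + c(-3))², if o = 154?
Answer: 36100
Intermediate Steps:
(o + c(-3))² = (154 + (6 + (-3)² - 7*(-3)))² = (154 + (6 + 9 + 21))² = (154 + 36)² = 190² = 36100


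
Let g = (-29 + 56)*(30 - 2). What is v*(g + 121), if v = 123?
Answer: 107871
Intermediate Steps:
g = 756 (g = 27*28 = 756)
v*(g + 121) = 123*(756 + 121) = 123*877 = 107871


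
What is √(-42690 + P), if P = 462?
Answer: 6*I*√1173 ≈ 205.49*I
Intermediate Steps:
√(-42690 + P) = √(-42690 + 462) = √(-42228) = 6*I*√1173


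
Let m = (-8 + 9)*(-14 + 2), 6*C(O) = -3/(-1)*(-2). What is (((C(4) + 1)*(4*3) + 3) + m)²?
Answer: 81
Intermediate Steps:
C(O) = -1 (C(O) = (-3/(-1)*(-2))/6 = (-3*(-1)*(-2))/6 = (3*(-2))/6 = (⅙)*(-6) = -1)
m = -12 (m = 1*(-12) = -12)
(((C(4) + 1)*(4*3) + 3) + m)² = (((-1 + 1)*(4*3) + 3) - 12)² = ((0*12 + 3) - 12)² = ((0 + 3) - 12)² = (3 - 12)² = (-9)² = 81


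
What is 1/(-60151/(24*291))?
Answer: -6984/60151 ≈ -0.11611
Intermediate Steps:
1/(-60151/(24*291)) = 1/(-60151/6984) = -6984/60151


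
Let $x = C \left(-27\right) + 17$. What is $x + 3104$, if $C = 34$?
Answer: $2203$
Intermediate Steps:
$x = -901$ ($x = 34 \left(-27\right) + 17 = -918 + 17 = -901$)
$x + 3104 = -901 + 3104 = 2203$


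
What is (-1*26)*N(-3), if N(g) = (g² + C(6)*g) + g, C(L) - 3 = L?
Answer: 546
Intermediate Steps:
C(L) = 3 + L
N(g) = g² + 10*g (N(g) = (g² + (3 + 6)*g) + g = (g² + 9*g) + g = g² + 10*g)
(-1*26)*N(-3) = (-1*26)*(-3*(10 - 3)) = -(-78)*7 = -26*(-21) = 546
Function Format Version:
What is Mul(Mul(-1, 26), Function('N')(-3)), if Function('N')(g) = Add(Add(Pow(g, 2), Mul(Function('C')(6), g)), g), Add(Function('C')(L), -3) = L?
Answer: 546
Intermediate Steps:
Function('C')(L) = Add(3, L)
Function('N')(g) = Add(Pow(g, 2), Mul(10, g)) (Function('N')(g) = Add(Add(Pow(g, 2), Mul(Add(3, 6), g)), g) = Add(Add(Pow(g, 2), Mul(9, g)), g) = Add(Pow(g, 2), Mul(10, g)))
Mul(Mul(-1, 26), Function('N')(-3)) = Mul(Mul(-1, 26), Mul(-3, Add(10, -3))) = Mul(-26, Mul(-3, 7)) = Mul(-26, -21) = 546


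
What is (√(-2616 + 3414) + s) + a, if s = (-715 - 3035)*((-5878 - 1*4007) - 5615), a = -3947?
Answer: 58121053 + √798 ≈ 5.8121e+7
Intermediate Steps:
s = 58125000 (s = -3750*((-5878 - 4007) - 5615) = -3750*(-9885 - 5615) = -3750*(-15500) = 58125000)
(√(-2616 + 3414) + s) + a = (√(-2616 + 3414) + 58125000) - 3947 = (√798 + 58125000) - 3947 = (58125000 + √798) - 3947 = 58121053 + √798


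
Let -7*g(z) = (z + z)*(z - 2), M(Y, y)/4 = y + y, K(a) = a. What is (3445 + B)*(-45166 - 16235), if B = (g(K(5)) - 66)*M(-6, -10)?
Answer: -3897428475/7 ≈ -5.5678e+8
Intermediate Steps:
M(Y, y) = 8*y (M(Y, y) = 4*(y + y) = 4*(2*y) = 8*y)
g(z) = -2*z*(-2 + z)/7 (g(z) = -(z + z)*(z - 2)/7 = -2*z*(-2 + z)/7)
B = 39360/7 (B = ((2/7)*5*(2 - 1*5) - 66)*(8*(-10)) = ((2/7)*5*(2 - 5) - 66)*(-80) = ((2/7)*5*(-3) - 66)*(-80) = (-30/7 - 66)*(-80) = -492/7*(-80) = 39360/7 ≈ 5622.9)
(3445 + B)*(-45166 - 16235) = (3445 + 39360/7)*(-45166 - 16235) = (63475/7)*(-61401) = -3897428475/7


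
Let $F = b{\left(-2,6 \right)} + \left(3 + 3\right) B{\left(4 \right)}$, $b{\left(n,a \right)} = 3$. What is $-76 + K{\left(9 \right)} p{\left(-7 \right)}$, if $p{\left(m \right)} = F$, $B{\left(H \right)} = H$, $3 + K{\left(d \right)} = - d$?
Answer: $-400$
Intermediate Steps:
$K{\left(d \right)} = -3 - d$
$F = 27$ ($F = 3 + \left(3 + 3\right) 4 = 3 + 6 \cdot 4 = 3 + 24 = 27$)
$p{\left(m \right)} = 27$
$-76 + K{\left(9 \right)} p{\left(-7 \right)} = -76 + \left(-3 - 9\right) 27 = -76 - 324 = -400$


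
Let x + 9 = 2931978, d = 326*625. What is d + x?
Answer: 3135719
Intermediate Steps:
d = 203750
x = 2931969 (x = -9 + 2931978 = 2931969)
d + x = 203750 + 2931969 = 3135719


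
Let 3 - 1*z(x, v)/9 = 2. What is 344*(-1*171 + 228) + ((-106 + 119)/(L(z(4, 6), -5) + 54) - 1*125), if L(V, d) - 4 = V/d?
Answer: 5474788/281 ≈ 19483.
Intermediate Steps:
z(x, v) = 9 (z(x, v) = 27 - 9*2 = 27 - 18 = 9)
L(V, d) = 4 + V/d
344*(-1*171 + 228) + ((-106 + 119)/(L(z(4, 6), -5) + 54) - 1*125) = 344*(-1*171 + 228) + ((-106 + 119)/((4 + 9/(-5)) + 54) - 1*125) = 344*(-171 + 228) + (13/((4 + 9*(-⅕)) + 54) - 125) = 344*57 + (13/((4 - 9/5) + 54) - 125) = 19608 + (13/(11/5 + 54) - 125) = 19608 + (13/(281/5) - 125) = 19608 + (13*(5/281) - 125) = 19608 + (65/281 - 125) = 19608 - 35060/281 = 5474788/281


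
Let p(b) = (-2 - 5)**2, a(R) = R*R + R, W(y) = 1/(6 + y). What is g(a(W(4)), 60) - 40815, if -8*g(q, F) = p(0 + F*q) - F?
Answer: -326509/8 ≈ -40814.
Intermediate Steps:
a(R) = R + R**2 (a(R) = R**2 + R = R + R**2)
p(b) = 49 (p(b) = (-7)**2 = 49)
g(q, F) = -49/8 + F/8 (g(q, F) = -(49 - F)/8 = -49/8 + F/8)
g(a(W(4)), 60) - 40815 = (-49/8 + (1/8)*60) - 40815 = (-49/8 + 15/2) - 40815 = 11/8 - 40815 = -326509/8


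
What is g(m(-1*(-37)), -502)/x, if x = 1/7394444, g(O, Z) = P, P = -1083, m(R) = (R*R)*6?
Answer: -8008182852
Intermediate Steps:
m(R) = 6*R**2 (m(R) = R**2*6 = 6*R**2)
g(O, Z) = -1083
x = 1/7394444 ≈ 1.3524e-7
g(m(-1*(-37)), -502)/x = -1083/1/7394444 = -1083*7394444 = -8008182852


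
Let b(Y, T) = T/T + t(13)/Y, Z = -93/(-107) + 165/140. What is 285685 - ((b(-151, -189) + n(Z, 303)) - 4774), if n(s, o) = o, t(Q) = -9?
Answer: 43813396/151 ≈ 2.9016e+5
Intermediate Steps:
Z = 6135/2996 (Z = -93*(-1/107) + 165*(1/140) = 93/107 + 33/28 = 6135/2996 ≈ 2.0477)
b(Y, T) = 1 - 9/Y (b(Y, T) = T/T - 9/Y = 1 - 9/Y)
285685 - ((b(-151, -189) + n(Z, 303)) - 4774) = 285685 - (((-9 - 151)/(-151) + 303) - 4774) = 285685 - ((-1/151*(-160) + 303) - 4774) = 285685 - ((160/151 + 303) - 4774) = 285685 - (45913/151 - 4774) = 285685 - 1*(-674961/151) = 285685 + 674961/151 = 43813396/151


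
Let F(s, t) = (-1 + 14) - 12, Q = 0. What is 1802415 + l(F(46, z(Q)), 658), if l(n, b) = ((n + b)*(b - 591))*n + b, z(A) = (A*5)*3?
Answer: 1847226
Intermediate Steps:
z(A) = 15*A (z(A) = (5*A)*3 = 15*A)
F(s, t) = 1 (F(s, t) = 13 - 12 = 1)
l(n, b) = b + n*(-591 + b)*(b + n) (l(n, b) = ((b + n)*(-591 + b))*n + b = ((-591 + b)*(b + n))*n + b = n*(-591 + b)*(b + n) + b = b + n*(-591 + b)*(b + n))
1802415 + l(F(46, z(Q)), 658) = 1802415 + (658 - 591*1**2 + 658*1**2 + 1*658**2 - 591*658*1) = 1802415 + (658 - 591*1 + 658*1 + 1*432964 - 388878) = 1802415 + (658 - 591 + 658 + 432964 - 388878) = 1802415 + 44811 = 1847226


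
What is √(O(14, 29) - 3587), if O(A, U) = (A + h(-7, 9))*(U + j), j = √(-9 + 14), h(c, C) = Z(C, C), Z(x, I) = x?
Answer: √(-2920 + 23*√5) ≈ 53.559*I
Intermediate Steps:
h(c, C) = C
j = √5 ≈ 2.2361
O(A, U) = (9 + A)*(U + √5) (O(A, U) = (A + 9)*(U + √5) = (9 + A)*(U + √5))
√(O(14, 29) - 3587) = √((9*29 + 9*√5 + 14*29 + 14*√5) - 3587) = √((261 + 9*√5 + 406 + 14*√5) - 3587) = √((667 + 23*√5) - 3587) = √(-2920 + 23*√5)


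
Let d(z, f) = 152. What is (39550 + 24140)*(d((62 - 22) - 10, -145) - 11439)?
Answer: -718869030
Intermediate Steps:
(39550 + 24140)*(d((62 - 22) - 10, -145) - 11439) = (39550 + 24140)*(152 - 11439) = 63690*(-11287) = -718869030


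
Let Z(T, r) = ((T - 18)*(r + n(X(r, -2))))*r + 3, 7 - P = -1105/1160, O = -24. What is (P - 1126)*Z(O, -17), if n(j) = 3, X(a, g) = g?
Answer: 2592054291/232 ≈ 1.1173e+7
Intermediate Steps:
P = 1845/232 (P = 7 - (-1105)/1160 = 7 - 1*(-221/232) = 7 + 221/232 = 1845/232 ≈ 7.9526)
Z(T, r) = 3 + r*(-18 + T)*(3 + r) (Z(T, r) = ((T - 18)*(r + 3))*r + 3 = ((-18 + T)*(3 + r))*r + 3 = r*(-18 + T)*(3 + r) + 3 = 3 + r*(-18 + T)*(3 + r))
(P - 1126)*Z(O, -17) = (1845/232 - 1126)*(3 - 54*(-17) - 18*(-17)² - 24*(-17)² + 3*(-24)*(-17)) = -259387*(3 + 918 - 18*289 - 24*289 + 1224)/232 = -259387*(3 + 918 - 5202 - 6936 + 1224)/232 = -259387/232*(-9993) = 2592054291/232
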